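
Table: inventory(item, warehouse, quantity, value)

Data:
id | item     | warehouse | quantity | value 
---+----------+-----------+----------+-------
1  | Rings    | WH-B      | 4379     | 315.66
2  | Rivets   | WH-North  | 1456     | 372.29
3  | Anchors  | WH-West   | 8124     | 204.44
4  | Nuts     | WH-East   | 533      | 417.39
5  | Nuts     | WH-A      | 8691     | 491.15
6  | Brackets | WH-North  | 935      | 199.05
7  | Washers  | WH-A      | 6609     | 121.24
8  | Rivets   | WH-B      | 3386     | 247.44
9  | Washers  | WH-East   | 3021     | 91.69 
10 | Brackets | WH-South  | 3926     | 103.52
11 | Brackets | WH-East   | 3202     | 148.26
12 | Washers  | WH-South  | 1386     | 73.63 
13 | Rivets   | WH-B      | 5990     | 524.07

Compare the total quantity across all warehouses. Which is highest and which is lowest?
SELECT warehouse, SUM(quantity)
FROM inventory
GROUP BY warehouse
ORDER BY SUM(quantity)

All groups:
  WH-North: 2391
  WH-South: 5312
  WH-East: 6756
  WH-West: 8124
  WH-B: 13755
  WH-A: 15300

Highest: WH-A (15300)
Lowest: WH-North (2391)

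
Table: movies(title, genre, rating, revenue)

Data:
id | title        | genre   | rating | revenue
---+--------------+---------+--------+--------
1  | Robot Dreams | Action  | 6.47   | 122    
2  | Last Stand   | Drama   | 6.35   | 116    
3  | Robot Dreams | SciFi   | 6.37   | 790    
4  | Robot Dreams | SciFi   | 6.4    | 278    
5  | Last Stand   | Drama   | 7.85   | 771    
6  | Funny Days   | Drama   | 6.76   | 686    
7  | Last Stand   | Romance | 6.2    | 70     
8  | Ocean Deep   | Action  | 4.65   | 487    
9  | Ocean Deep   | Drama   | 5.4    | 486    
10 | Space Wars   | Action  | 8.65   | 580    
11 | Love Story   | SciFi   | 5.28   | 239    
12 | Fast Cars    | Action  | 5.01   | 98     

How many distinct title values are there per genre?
SELECT genre, COUNT(DISTINCT title)
FROM movies
GROUP BY genre

Result:
  Action: 4 distinct
  Drama: 3 distinct
  Romance: 1 distinct
  SciFi: 2 distinct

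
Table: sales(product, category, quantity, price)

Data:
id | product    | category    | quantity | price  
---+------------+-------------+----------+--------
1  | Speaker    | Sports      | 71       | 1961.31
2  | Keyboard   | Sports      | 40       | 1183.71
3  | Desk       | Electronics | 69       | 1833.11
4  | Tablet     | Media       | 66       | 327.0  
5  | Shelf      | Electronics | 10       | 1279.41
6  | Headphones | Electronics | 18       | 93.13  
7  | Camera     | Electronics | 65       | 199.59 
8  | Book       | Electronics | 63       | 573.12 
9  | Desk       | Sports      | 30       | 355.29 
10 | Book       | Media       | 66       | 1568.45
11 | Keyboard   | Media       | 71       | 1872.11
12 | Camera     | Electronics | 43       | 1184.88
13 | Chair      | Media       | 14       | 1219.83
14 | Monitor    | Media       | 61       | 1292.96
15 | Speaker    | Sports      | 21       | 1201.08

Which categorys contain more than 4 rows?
SELECT category, COUNT(*) as cnt
FROM sales
GROUP BY category
HAVING COUNT(*) > 4

Result:
  Electronics: 6
  Media: 5

Note: HAVING filters groups after aggregation, WHERE filters rows before.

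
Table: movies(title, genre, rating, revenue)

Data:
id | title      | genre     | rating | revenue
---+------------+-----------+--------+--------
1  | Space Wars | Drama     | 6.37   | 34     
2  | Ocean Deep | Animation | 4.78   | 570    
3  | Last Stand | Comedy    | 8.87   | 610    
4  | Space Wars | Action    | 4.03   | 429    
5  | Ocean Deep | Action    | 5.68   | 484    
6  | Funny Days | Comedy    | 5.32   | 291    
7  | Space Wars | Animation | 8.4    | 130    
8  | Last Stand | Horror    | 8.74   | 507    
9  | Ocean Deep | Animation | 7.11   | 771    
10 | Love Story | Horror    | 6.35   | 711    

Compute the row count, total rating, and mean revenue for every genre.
SELECT genre,
       COUNT(*) as cnt,
       SUM(rating) as total_rating,
       AVG(revenue) as avg_revenue
FROM movies
GROUP BY genre

Result:
  Action: 2 records, 9.71 total rating, 456.50 avg revenue
  Animation: 3 records, 20.29 total rating, 490.33 avg revenue
  Comedy: 2 records, 14.19 total rating, 450.50 avg revenue
  Drama: 1 records, 6.37 total rating, 34.00 avg revenue
  Horror: 2 records, 15.09 total rating, 609.00 avg revenue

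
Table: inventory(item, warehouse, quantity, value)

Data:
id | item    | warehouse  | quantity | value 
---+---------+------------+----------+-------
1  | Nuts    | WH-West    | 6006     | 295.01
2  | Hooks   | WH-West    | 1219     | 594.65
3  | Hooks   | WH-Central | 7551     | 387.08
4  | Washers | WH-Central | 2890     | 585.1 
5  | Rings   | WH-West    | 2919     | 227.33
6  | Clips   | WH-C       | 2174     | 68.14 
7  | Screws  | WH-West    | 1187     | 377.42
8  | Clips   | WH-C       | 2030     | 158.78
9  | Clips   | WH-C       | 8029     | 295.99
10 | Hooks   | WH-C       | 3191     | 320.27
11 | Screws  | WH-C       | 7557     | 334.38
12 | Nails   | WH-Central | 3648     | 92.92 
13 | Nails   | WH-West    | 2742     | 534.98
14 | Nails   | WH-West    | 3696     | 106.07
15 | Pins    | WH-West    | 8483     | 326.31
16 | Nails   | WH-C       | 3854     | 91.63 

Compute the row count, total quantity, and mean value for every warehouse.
SELECT warehouse,
       COUNT(*) as cnt,
       SUM(quantity) as total_quantity,
       AVG(value) as avg_value
FROM inventory
GROUP BY warehouse

Result:
  WH-C: 6 records, 26835 total quantity, 211.53 avg value
  WH-Central: 3 records, 14089 total quantity, 355.03 avg value
  WH-West: 7 records, 26252 total quantity, 351.68 avg value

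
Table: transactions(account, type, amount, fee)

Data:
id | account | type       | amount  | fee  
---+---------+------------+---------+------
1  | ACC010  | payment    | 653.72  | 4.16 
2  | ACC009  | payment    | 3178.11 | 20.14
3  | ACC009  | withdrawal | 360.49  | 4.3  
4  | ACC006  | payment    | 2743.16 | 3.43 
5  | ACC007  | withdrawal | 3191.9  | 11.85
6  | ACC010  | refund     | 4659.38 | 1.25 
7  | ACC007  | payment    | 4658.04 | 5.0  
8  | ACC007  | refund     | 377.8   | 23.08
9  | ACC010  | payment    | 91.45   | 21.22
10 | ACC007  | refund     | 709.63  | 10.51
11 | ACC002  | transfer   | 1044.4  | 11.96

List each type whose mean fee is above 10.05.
SELECT type, AVG(fee)
FROM transactions
GROUP BY type
HAVING AVG(fee) > 10.05

Result:
  payment: avg=10.79
  refund: avg=11.61
  transfer: avg=11.96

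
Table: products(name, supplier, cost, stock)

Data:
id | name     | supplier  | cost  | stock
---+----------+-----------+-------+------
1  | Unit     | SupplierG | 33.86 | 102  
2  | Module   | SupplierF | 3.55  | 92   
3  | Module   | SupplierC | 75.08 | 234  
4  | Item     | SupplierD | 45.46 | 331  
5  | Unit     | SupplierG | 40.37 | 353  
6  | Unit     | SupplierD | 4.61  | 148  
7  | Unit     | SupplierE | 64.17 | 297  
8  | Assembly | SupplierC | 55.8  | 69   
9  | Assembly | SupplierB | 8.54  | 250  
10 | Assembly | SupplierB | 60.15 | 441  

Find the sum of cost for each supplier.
SELECT supplier, SUM(cost) as result
FROM products
GROUP BY supplier

Result:
  SupplierB: 68.69
  SupplierC: 130.88
  SupplierD: 50.07
  SupplierE: 64.17
  SupplierF: 3.55
  SupplierG: 74.23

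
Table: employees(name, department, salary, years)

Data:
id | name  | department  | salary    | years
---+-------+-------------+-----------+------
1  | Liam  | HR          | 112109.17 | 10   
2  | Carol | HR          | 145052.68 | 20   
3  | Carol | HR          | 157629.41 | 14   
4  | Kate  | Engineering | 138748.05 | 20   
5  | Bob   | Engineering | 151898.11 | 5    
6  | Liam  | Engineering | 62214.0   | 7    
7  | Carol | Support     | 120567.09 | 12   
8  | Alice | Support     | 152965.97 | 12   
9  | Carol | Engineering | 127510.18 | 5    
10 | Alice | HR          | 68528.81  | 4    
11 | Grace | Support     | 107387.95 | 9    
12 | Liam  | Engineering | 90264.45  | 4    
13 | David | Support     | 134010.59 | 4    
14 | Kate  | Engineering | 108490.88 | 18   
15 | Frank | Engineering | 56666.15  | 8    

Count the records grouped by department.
SELECT department, COUNT(*) as count
FROM employees
GROUP BY department

Result:
  Engineering: 7
  HR: 4
  Support: 4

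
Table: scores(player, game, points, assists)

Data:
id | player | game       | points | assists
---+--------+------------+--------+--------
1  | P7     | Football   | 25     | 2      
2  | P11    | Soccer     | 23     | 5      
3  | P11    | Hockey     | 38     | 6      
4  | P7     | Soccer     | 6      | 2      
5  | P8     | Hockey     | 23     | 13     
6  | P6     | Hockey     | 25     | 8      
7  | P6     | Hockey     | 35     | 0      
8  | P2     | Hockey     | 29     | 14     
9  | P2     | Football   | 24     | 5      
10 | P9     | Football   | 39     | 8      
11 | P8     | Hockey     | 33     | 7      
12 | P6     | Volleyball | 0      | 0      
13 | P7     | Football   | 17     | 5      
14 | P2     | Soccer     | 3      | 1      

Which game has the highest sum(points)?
SELECT game, SUM(points) as val
FROM scores
GROUP BY game
ORDER BY val DESC
LIMIT 1

Result: Hockey with sum(points) = 183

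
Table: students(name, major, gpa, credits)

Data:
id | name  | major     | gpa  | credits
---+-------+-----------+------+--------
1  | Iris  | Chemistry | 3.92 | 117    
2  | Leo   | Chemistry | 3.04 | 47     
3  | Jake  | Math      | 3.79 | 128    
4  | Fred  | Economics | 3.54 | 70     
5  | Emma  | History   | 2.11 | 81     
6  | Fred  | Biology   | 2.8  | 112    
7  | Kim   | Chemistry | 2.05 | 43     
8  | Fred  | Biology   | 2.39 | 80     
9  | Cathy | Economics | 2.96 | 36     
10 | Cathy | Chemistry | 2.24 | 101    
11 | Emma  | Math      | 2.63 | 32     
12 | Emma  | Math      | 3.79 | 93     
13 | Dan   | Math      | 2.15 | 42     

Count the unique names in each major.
SELECT major, COUNT(DISTINCT name)
FROM students
GROUP BY major

Result:
  Biology: 1 distinct
  Chemistry: 4 distinct
  Economics: 2 distinct
  History: 1 distinct
  Math: 3 distinct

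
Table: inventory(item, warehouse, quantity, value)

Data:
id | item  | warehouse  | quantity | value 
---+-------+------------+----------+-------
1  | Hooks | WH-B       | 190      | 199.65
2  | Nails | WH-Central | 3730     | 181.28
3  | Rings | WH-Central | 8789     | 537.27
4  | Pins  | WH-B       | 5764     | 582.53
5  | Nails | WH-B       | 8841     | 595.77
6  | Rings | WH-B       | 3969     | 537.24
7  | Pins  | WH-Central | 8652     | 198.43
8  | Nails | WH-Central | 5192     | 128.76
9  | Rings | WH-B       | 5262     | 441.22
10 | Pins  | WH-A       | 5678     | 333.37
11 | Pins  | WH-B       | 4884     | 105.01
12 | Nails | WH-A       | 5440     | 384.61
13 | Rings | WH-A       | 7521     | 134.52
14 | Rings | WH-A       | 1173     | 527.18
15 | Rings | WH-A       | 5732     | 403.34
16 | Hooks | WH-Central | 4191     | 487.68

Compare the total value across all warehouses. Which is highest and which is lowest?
SELECT warehouse, SUM(value)
FROM inventory
GROUP BY warehouse
ORDER BY SUM(value)

All groups:
  WH-Central: 1533.42
  WH-A: 1783.02
  WH-B: 2461.42

Highest: WH-B (2461.42)
Lowest: WH-Central (1533.42)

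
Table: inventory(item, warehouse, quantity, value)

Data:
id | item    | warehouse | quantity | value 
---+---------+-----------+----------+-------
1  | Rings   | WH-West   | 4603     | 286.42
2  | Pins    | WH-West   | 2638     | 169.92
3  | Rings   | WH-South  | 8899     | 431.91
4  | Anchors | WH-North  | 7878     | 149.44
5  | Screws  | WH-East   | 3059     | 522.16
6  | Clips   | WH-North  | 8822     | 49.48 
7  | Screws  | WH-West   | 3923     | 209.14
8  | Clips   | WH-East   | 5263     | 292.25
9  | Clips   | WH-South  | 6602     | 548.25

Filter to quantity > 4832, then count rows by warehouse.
SELECT warehouse, COUNT(*)
FROM inventory
WHERE quantity > 4832
GROUP BY warehouse

Note: WHERE filters rows before grouping.

Result:
  WH-East: 1
  WH-North: 2
  WH-South: 2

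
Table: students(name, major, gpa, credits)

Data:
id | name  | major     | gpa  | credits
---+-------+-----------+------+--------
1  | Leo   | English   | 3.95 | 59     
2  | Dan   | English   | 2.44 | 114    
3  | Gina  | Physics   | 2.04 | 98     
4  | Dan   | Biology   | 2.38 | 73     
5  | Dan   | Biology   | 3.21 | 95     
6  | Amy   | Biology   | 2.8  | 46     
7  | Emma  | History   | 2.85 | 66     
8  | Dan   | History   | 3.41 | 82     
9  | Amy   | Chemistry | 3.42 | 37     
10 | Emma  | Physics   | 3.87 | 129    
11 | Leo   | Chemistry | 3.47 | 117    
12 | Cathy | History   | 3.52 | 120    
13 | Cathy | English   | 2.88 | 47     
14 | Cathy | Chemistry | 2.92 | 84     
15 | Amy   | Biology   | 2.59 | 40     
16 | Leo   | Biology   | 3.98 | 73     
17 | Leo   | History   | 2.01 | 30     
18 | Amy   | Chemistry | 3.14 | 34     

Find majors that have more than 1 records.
SELECT major, COUNT(*) as cnt
FROM students
GROUP BY major
HAVING COUNT(*) > 1

Result:
  Biology: 5
  Chemistry: 4
  English: 3
  History: 4
  Physics: 2

Note: HAVING filters groups after aggregation, WHERE filters rows before.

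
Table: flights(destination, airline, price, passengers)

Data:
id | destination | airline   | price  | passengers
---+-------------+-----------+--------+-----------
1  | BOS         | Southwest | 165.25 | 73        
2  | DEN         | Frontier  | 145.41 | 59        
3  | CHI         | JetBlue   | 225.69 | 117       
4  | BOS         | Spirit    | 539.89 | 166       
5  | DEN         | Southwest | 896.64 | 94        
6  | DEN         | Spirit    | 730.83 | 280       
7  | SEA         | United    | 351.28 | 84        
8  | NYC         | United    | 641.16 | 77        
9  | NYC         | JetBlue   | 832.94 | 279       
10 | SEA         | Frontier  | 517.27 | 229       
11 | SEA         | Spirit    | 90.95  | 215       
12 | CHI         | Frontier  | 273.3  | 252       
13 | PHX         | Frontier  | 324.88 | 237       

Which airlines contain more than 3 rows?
SELECT airline, COUNT(*) as cnt
FROM flights
GROUP BY airline
HAVING COUNT(*) > 3

Result:
  Frontier: 4

Note: HAVING filters groups after aggregation, WHERE filters rows before.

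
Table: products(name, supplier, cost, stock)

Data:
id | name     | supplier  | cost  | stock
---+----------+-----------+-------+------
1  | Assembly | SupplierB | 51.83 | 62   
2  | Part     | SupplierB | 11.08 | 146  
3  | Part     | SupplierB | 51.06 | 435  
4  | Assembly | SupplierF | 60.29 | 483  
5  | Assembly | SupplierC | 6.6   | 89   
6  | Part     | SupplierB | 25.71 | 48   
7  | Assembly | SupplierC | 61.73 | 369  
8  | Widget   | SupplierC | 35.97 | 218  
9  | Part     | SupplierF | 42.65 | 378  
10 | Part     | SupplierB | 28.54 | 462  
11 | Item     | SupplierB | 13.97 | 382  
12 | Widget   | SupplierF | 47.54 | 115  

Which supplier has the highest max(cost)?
SELECT supplier, MAX(cost) as val
FROM products
GROUP BY supplier
ORDER BY val DESC
LIMIT 1

Result: SupplierC with max(cost) = 61.73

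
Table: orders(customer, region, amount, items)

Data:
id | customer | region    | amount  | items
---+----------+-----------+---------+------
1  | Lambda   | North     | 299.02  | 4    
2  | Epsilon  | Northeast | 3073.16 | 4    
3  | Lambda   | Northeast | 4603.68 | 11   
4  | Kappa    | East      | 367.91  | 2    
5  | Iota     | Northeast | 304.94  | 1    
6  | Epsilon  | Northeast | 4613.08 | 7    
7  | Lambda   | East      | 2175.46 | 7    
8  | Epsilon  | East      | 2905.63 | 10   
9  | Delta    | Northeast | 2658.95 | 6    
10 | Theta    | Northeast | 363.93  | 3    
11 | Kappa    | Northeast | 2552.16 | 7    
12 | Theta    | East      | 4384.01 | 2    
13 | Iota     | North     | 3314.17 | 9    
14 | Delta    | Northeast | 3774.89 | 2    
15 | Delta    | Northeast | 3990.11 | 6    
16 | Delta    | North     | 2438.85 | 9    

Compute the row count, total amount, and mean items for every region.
SELECT region,
       COUNT(*) as cnt,
       SUM(amount) as total_amount,
       AVG(items) as avg_items
FROM orders
GROUP BY region

Result:
  East: 4 records, 9833.01 total amount, 5.25 avg items
  North: 3 records, 6052.04 total amount, 7.33 avg items
  Northeast: 9 records, 25934.90 total amount, 5.22 avg items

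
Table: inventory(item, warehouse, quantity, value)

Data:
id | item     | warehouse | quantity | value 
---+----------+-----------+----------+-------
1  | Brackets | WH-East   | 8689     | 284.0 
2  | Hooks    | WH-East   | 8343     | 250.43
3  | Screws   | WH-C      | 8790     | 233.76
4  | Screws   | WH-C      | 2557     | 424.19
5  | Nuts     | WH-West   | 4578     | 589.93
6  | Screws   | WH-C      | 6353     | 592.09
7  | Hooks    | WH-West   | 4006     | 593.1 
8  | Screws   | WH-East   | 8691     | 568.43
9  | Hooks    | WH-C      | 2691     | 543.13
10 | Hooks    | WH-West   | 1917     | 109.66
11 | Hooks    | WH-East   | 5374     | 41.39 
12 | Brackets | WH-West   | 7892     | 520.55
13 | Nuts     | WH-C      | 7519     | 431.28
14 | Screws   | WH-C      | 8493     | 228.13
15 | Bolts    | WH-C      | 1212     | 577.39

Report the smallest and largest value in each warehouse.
SELECT warehouse, MIN(value), MAX(value)
FROM inventory
GROUP BY warehouse

Result:
  WH-C: min=228.13, max=592.09
  WH-East: min=41.39, max=568.43
  WH-West: min=109.66, max=593.10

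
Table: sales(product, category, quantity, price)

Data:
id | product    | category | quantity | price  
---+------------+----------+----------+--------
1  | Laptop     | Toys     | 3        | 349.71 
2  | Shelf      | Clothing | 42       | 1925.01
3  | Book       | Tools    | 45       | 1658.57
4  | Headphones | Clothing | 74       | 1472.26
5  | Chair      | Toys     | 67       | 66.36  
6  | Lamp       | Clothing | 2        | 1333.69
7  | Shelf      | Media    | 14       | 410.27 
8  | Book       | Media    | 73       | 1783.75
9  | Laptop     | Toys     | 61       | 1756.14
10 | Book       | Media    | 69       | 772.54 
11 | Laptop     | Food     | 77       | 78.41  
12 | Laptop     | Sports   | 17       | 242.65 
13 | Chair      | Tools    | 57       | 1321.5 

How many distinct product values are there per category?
SELECT category, COUNT(DISTINCT product)
FROM sales
GROUP BY category

Result:
  Clothing: 3 distinct
  Food: 1 distinct
  Media: 2 distinct
  Sports: 1 distinct
  Tools: 2 distinct
  Toys: 2 distinct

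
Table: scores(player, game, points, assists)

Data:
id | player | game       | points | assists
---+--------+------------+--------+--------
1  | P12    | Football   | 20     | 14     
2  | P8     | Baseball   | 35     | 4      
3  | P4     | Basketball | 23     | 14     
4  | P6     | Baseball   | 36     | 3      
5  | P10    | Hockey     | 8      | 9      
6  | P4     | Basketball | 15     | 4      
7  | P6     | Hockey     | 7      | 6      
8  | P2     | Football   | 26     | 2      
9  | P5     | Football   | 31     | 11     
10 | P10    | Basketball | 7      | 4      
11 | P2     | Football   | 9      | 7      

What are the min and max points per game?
SELECT game, MIN(points), MAX(points)
FROM scores
GROUP BY game

Result:
  Baseball: min=35, max=36
  Basketball: min=7, max=23
  Football: min=9, max=31
  Hockey: min=7, max=8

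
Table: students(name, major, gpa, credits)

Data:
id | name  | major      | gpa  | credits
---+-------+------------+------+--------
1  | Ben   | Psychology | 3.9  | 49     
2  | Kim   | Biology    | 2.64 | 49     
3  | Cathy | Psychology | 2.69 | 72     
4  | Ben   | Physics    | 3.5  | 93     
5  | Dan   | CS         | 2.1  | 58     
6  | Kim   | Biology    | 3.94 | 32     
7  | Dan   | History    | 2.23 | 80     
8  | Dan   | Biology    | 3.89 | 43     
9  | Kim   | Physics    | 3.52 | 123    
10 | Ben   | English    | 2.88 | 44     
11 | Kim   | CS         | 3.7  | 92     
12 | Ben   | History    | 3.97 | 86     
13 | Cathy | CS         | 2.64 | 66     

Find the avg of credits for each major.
SELECT major, AVG(credits) as result
FROM students
GROUP BY major

Result:
  Biology: 41.33
  CS: 72.00
  English: 44.00
  History: 83.00
  Physics: 108.00
  Psychology: 60.50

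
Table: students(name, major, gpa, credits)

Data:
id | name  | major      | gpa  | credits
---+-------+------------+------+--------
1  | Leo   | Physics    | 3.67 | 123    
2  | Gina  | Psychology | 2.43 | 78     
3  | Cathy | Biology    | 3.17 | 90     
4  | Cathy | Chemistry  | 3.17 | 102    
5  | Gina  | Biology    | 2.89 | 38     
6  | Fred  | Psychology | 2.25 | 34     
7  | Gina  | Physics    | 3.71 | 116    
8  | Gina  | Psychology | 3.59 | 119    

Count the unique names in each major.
SELECT major, COUNT(DISTINCT name)
FROM students
GROUP BY major

Result:
  Biology: 2 distinct
  Chemistry: 1 distinct
  Physics: 2 distinct
  Psychology: 2 distinct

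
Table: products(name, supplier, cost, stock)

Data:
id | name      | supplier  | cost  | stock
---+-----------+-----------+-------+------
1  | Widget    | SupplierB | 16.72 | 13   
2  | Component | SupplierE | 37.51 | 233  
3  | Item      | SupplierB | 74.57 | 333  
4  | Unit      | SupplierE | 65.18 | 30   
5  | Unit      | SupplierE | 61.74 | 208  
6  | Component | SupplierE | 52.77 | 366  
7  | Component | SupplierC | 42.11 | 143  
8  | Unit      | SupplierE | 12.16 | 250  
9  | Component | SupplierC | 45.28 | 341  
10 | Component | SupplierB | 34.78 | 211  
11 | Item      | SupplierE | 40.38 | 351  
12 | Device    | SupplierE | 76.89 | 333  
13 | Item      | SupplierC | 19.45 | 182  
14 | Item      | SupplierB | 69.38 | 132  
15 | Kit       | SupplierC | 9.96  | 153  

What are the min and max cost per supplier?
SELECT supplier, MIN(cost), MAX(cost)
FROM products
GROUP BY supplier

Result:
  SupplierB: min=16.72, max=74.57
  SupplierC: min=9.96, max=45.28
  SupplierE: min=12.16, max=76.89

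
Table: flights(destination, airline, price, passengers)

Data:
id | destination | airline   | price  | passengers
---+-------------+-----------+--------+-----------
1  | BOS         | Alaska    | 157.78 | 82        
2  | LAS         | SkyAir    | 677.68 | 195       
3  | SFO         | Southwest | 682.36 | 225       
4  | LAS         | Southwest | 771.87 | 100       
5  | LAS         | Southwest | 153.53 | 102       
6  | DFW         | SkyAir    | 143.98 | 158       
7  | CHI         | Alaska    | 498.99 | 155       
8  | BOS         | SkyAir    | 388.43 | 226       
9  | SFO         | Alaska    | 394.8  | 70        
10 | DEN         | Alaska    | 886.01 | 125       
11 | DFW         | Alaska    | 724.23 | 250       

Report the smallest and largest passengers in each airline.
SELECT airline, MIN(passengers), MAX(passengers)
FROM flights
GROUP BY airline

Result:
  Alaska: min=70, max=250
  SkyAir: min=158, max=226
  Southwest: min=100, max=225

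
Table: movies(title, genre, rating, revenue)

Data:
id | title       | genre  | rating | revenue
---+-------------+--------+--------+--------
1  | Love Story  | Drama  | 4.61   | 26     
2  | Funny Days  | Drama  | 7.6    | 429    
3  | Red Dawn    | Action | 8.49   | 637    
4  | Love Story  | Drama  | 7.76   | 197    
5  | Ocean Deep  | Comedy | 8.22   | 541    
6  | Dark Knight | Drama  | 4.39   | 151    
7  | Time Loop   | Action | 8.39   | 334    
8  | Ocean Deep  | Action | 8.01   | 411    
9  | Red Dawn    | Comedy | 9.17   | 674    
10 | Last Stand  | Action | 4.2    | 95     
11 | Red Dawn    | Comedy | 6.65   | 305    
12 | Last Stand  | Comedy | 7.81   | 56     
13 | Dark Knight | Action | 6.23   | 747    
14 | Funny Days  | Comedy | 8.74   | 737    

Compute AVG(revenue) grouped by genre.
SELECT genre, AVG(revenue) as result
FROM movies
GROUP BY genre

Result:
  Action: 444.80
  Comedy: 462.60
  Drama: 200.75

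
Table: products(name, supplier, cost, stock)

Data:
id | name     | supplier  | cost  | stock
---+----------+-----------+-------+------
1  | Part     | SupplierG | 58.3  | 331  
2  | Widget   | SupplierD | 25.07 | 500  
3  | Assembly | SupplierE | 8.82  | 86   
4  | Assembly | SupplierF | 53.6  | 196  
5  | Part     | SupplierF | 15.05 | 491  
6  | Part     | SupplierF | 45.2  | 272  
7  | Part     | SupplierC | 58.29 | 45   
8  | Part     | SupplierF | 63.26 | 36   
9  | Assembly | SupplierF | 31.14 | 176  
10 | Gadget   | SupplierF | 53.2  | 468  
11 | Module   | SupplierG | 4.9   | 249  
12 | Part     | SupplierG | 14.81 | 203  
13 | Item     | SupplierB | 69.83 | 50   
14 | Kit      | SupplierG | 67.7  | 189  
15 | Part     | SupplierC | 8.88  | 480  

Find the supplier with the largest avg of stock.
SELECT supplier, AVG(stock) as val
FROM products
GROUP BY supplier
ORDER BY val DESC
LIMIT 1

Result: SupplierD with avg(stock) = 500.00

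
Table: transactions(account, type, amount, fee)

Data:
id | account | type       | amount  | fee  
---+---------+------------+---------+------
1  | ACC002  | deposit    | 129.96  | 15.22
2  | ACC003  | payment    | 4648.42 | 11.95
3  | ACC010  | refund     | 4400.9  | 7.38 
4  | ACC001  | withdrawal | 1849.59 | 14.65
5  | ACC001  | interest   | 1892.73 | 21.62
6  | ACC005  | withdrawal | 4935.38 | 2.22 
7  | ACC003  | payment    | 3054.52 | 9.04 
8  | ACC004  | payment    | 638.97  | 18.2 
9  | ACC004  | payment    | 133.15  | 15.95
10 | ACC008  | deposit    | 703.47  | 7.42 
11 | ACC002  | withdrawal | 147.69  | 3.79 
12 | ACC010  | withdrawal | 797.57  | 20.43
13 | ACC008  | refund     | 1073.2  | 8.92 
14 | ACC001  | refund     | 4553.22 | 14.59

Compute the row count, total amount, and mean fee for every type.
SELECT type,
       COUNT(*) as cnt,
       SUM(amount) as total_amount,
       AVG(fee) as avg_fee
FROM transactions
GROUP BY type

Result:
  deposit: 2 records, 833.43 total amount, 11.32 avg fee
  interest: 1 records, 1892.73 total amount, 21.62 avg fee
  payment: 4 records, 8475.06 total amount, 13.79 avg fee
  refund: 3 records, 10027.32 total amount, 10.30 avg fee
  withdrawal: 4 records, 7730.23 total amount, 10.27 avg fee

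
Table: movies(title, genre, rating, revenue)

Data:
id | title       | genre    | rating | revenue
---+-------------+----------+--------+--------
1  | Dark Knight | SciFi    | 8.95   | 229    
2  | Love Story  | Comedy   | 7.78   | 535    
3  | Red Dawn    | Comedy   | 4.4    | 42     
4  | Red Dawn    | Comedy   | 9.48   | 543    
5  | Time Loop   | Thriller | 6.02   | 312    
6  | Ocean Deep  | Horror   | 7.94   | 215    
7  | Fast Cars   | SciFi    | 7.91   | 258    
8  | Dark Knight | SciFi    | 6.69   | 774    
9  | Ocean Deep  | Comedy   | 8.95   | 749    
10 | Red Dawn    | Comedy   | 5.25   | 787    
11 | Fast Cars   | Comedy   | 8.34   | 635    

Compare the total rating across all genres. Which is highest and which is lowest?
SELECT genre, SUM(rating)
FROM movies
GROUP BY genre
ORDER BY SUM(rating)

All groups:
  Thriller: 6.02
  Horror: 7.94
  SciFi: 23.55
  Comedy: 44.20

Highest: Comedy (44.20)
Lowest: Thriller (6.02)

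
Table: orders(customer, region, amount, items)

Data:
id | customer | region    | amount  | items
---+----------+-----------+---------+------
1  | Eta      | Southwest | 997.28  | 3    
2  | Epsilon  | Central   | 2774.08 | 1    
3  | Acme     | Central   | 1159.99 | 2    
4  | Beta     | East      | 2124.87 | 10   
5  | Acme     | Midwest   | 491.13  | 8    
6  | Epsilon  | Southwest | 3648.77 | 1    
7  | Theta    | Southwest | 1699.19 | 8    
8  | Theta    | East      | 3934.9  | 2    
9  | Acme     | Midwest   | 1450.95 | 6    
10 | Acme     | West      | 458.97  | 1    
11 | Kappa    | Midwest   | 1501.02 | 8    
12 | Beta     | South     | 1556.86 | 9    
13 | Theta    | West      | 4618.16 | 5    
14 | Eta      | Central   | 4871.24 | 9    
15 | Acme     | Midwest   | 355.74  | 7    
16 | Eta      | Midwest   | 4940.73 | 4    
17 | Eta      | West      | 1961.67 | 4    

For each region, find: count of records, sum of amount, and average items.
SELECT region,
       COUNT(*) as cnt,
       SUM(amount) as total_amount,
       AVG(items) as avg_items
FROM orders
GROUP BY region

Result:
  Central: 3 records, 8805.31 total amount, 4.00 avg items
  East: 2 records, 6059.77 total amount, 6.00 avg items
  Midwest: 5 records, 8739.57 total amount, 6.60 avg items
  South: 1 records, 1556.86 total amount, 9.00 avg items
  Southwest: 3 records, 6345.24 total amount, 4.00 avg items
  West: 3 records, 7038.80 total amount, 3.33 avg items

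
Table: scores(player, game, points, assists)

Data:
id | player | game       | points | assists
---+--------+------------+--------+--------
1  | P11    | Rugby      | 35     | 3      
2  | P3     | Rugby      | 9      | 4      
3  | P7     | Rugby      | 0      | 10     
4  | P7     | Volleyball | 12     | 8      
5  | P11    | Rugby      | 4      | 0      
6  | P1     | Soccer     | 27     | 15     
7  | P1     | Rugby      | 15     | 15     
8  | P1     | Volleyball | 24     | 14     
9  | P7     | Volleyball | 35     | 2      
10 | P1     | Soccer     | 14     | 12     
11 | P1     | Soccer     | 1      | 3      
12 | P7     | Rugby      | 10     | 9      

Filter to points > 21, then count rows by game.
SELECT game, COUNT(*)
FROM scores
WHERE points > 21
GROUP BY game

Note: WHERE filters rows before grouping.

Result:
  Rugby: 1
  Soccer: 1
  Volleyball: 2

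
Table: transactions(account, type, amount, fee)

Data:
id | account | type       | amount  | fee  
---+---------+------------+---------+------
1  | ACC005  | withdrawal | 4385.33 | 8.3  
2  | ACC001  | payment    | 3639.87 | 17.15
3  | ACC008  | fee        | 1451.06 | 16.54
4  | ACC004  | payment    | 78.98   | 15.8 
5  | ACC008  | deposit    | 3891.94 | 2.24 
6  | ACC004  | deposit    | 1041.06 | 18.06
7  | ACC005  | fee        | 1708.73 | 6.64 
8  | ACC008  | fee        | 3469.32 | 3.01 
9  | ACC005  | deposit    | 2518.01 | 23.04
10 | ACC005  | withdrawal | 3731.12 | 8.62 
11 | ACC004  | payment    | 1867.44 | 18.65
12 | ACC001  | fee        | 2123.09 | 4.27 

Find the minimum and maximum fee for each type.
SELECT type, MIN(fee), MAX(fee)
FROM transactions
GROUP BY type

Result:
  deposit: min=2.24, max=23.04
  fee: min=3.01, max=16.54
  payment: min=15.80, max=18.65
  withdrawal: min=8.30, max=8.62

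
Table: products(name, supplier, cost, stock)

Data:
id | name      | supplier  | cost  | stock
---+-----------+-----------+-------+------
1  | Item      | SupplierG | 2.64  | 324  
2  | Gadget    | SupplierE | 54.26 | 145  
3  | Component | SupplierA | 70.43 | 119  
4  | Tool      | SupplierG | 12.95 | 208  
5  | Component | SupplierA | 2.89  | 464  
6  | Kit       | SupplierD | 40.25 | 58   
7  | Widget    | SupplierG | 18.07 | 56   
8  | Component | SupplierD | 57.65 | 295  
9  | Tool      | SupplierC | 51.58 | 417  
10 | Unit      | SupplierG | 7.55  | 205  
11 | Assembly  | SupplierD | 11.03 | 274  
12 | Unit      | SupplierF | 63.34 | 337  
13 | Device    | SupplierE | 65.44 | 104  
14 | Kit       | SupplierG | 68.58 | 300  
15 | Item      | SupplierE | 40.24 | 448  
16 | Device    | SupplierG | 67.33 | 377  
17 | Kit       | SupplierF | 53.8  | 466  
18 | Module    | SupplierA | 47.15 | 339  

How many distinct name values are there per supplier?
SELECT supplier, COUNT(DISTINCT name)
FROM products
GROUP BY supplier

Result:
  SupplierA: 2 distinct
  SupplierC: 1 distinct
  SupplierD: 3 distinct
  SupplierE: 3 distinct
  SupplierF: 2 distinct
  SupplierG: 6 distinct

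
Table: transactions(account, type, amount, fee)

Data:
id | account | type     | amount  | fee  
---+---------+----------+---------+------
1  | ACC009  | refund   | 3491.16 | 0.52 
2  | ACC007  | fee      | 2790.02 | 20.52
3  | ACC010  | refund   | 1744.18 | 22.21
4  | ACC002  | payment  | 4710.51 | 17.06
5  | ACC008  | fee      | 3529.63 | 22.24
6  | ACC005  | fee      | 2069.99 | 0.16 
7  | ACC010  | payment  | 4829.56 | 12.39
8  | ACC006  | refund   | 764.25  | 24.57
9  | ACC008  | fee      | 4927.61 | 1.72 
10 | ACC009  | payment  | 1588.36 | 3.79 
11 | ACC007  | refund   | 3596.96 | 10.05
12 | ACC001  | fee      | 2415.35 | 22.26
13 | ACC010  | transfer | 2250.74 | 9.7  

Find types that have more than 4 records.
SELECT type, COUNT(*) as cnt
FROM transactions
GROUP BY type
HAVING COUNT(*) > 4

Result:
  fee: 5

Note: HAVING filters groups after aggregation, WHERE filters rows before.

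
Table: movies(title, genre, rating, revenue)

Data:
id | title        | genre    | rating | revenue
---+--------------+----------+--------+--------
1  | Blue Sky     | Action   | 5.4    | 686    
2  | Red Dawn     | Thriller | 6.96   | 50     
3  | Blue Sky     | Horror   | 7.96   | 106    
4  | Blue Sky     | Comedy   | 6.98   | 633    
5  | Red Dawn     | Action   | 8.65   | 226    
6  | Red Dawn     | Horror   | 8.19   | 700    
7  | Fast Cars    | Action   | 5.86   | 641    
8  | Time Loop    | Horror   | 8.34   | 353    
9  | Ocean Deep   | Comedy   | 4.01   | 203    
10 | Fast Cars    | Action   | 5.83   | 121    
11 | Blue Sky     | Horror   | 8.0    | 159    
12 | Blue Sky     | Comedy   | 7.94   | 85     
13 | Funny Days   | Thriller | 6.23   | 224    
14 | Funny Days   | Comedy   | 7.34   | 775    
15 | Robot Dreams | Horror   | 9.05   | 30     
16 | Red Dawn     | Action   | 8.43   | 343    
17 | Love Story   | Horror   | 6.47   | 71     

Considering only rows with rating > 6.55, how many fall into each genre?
SELECT genre, COUNT(*)
FROM movies
WHERE rating > 6.55
GROUP BY genre

Note: WHERE filters rows before grouping.

Result:
  Action: 2
  Comedy: 3
  Horror: 5
  Thriller: 1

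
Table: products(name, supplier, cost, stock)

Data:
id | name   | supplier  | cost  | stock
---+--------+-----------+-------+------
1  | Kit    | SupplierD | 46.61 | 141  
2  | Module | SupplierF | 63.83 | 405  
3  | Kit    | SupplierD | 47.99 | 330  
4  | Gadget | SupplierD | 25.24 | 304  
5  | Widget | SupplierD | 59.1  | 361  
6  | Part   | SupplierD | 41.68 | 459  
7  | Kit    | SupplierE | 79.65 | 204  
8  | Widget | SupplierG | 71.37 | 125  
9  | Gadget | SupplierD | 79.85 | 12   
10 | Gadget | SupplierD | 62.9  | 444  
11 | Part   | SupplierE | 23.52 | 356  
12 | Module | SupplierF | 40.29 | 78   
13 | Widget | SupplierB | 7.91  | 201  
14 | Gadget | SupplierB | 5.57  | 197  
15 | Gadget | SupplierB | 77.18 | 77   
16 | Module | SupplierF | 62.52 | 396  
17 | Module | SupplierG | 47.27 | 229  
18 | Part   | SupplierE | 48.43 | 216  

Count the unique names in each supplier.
SELECT supplier, COUNT(DISTINCT name)
FROM products
GROUP BY supplier

Result:
  SupplierB: 2 distinct
  SupplierD: 4 distinct
  SupplierE: 2 distinct
  SupplierF: 1 distinct
  SupplierG: 2 distinct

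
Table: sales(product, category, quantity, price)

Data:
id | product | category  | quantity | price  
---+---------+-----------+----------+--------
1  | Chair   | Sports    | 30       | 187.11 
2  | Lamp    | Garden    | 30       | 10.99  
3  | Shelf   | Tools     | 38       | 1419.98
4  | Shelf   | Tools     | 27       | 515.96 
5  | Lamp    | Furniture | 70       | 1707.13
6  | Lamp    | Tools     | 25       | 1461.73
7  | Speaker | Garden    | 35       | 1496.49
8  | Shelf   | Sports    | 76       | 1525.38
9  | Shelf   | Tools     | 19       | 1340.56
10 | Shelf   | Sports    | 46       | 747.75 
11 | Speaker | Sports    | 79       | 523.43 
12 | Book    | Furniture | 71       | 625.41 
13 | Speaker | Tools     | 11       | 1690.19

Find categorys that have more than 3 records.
SELECT category, COUNT(*) as cnt
FROM sales
GROUP BY category
HAVING COUNT(*) > 3

Result:
  Sports: 4
  Tools: 5

Note: HAVING filters groups after aggregation, WHERE filters rows before.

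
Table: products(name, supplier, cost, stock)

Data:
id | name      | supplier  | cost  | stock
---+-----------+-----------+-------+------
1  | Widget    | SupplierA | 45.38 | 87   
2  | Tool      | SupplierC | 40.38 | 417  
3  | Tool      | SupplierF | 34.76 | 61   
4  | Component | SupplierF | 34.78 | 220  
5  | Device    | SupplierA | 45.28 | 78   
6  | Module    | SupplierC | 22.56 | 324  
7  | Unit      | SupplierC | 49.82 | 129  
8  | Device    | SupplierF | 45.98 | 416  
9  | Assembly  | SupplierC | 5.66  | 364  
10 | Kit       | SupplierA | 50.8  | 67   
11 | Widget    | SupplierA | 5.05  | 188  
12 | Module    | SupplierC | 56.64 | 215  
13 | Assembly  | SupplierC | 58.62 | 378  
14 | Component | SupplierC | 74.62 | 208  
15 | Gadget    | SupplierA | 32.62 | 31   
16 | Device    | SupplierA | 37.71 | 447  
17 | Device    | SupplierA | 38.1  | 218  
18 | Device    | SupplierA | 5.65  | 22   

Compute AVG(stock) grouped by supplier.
SELECT supplier, AVG(stock) as result
FROM products
GROUP BY supplier

Result:
  SupplierA: 142.25
  SupplierC: 290.71
  SupplierF: 232.33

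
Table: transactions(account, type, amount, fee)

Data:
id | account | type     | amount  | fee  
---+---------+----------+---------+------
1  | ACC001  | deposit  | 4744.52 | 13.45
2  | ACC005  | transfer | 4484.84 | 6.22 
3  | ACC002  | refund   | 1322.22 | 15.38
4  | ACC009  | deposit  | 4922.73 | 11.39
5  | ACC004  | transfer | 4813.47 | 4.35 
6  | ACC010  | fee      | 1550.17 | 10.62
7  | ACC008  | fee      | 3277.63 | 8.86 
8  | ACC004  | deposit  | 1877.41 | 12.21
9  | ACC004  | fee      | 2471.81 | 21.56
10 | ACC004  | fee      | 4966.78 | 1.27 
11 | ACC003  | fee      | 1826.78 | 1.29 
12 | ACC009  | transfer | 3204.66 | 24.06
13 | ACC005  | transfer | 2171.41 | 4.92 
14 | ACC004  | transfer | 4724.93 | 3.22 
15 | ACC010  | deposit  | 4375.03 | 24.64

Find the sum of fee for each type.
SELECT type, SUM(fee) as result
FROM transactions
GROUP BY type

Result:
  deposit: 61.69
  fee: 43.60
  refund: 15.38
  transfer: 42.77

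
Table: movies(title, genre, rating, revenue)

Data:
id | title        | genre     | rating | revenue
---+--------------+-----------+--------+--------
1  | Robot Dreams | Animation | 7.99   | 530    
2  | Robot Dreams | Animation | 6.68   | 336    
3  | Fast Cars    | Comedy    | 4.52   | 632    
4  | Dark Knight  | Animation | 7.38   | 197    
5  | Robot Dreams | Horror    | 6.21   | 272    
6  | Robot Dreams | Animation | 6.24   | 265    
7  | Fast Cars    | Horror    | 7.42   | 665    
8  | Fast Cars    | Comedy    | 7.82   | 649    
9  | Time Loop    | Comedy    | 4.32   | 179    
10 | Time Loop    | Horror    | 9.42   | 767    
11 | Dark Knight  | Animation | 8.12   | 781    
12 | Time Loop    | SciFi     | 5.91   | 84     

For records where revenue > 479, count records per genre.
SELECT genre, COUNT(*)
FROM movies
WHERE revenue > 479
GROUP BY genre

Note: WHERE filters rows before grouping.

Result:
  Animation: 2
  Comedy: 2
  Horror: 2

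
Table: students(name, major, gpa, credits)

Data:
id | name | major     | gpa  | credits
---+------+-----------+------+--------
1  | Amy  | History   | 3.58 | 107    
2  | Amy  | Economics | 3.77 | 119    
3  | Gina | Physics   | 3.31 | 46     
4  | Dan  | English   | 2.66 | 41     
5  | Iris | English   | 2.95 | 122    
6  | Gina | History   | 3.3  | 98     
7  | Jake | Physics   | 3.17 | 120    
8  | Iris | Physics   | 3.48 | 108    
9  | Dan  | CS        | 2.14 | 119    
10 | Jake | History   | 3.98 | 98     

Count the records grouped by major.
SELECT major, COUNT(*) as count
FROM students
GROUP BY major

Result:
  CS: 1
  Economics: 1
  English: 2
  History: 3
  Physics: 3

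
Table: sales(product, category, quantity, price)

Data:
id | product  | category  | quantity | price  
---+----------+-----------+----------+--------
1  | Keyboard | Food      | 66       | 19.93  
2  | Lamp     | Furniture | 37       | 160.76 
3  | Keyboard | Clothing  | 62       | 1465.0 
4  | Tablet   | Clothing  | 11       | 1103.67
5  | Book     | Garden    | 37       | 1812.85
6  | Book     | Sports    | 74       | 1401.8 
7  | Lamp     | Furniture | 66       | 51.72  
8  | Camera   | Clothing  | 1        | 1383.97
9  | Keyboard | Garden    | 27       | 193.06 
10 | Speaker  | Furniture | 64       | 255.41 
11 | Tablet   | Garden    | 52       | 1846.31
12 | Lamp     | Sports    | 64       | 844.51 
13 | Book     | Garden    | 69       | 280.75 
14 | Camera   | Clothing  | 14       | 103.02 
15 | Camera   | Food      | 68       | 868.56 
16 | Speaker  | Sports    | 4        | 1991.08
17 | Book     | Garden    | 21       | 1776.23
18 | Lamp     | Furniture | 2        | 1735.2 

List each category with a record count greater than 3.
SELECT category, COUNT(*) as cnt
FROM sales
GROUP BY category
HAVING COUNT(*) > 3

Result:
  Clothing: 4
  Furniture: 4
  Garden: 5

Note: HAVING filters groups after aggregation, WHERE filters rows before.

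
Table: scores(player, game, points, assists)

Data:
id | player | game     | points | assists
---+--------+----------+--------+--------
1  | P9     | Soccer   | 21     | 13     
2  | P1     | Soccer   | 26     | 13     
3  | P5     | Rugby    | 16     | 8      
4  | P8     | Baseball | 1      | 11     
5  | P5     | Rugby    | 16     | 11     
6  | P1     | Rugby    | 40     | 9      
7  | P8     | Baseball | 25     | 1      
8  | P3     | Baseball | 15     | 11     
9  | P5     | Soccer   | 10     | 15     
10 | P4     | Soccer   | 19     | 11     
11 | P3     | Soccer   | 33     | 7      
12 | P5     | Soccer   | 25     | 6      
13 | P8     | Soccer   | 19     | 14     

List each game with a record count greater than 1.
SELECT game, COUNT(*) as cnt
FROM scores
GROUP BY game
HAVING COUNT(*) > 1

Result:
  Baseball: 3
  Rugby: 3
  Soccer: 7

Note: HAVING filters groups after aggregation, WHERE filters rows before.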